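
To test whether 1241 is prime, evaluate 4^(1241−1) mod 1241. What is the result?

4^1 ≡ 4 (mod 1241)
4^2 ≡ 4^2 = 16 ≡ 16 (mod 1241)
4^4 ≡ 16^2 = 256 ≡ 256 (mod 1241)
4^8 ≡ 256^2 = 65536 ≡ 1004 (mod 1241)
4^16 ≡ 1004^2 = 1008016 ≡ 324 (mod 1241)
4^32 ≡ 324^2 = 104976 ≡ 732 (mod 1241)
4^64 ≡ 732^2 = 535824 ≡ 953 (mod 1241)
4^128 ≡ 953^2 = 908209 ≡ 1038 (mod 1241)
4^256 ≡ 1038^2 = 1077444 ≡ 256 (mod 1241)
4^512 ≡ 256^2 = 65536 ≡ 1004 (mod 1241)
4^1024 ≡ 1004^2 = 1008016 ≡ 324 (mod 1241)
1240 = 1024 + 128 + 64 + 16 + 8 in binary powers of 2.
So 4^1240 ≡ 324 · 1038 · 953 · 324 · 1004 ≡ 324 (mod 1241).
Since 324 ≠ 1, base 4 is a Fermat witness: 1241 is composite.

324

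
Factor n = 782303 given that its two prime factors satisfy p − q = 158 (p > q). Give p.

967

Since p = q + 158, we have 782303 = q(q + 158), so q² + 158q − 782303 = 0.
Discriminant: 158² + 4·782303 = 24964 + 3129212 = 3154176; √3154176 = 1776.
q = (−158 + 1776)/2 = 809, and p = q + 158 = 967.
Check: 809 · 967 = 782303.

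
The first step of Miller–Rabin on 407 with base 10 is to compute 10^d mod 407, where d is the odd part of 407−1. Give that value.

407 − 1 = 406 = 2^1 · 203, so d = 203.
10^1 ≡ 10 (mod 407)
10^2 ≡ 10^2 = 100 ≡ 100 (mod 407)
10^4 ≡ 100^2 = 10000 ≡ 232 (mod 407)
10^8 ≡ 232^2 = 53824 ≡ 100 (mod 407)
10^16 ≡ 100^2 = 10000 ≡ 232 (mod 407)
10^32 ≡ 232^2 = 53824 ≡ 100 (mod 407)
10^64 ≡ 100^2 = 10000 ≡ 232 (mod 407)
10^128 ≡ 232^2 = 53824 ≡ 100 (mod 407)
203 = 128 + 64 + 8 + 2 + 1 in binary powers of 2.
So 10^203 ≡ 100 · 232 · 100 · 100 · 10 ≡ 285 (mod 407).
Squaring chain: 285; never reaches −1, so base 10 is a Miller–Rabin witness that 407 is composite.

285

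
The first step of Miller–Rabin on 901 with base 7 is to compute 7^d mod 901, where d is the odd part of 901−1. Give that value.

901 − 1 = 900 = 2^2 · 225, so d = 225.
7^1 ≡ 7 (mod 901)
7^2 ≡ 7^2 = 49 ≡ 49 (mod 901)
7^4 ≡ 49^2 = 2401 ≡ 599 (mod 901)
7^8 ≡ 599^2 = 358801 ≡ 203 (mod 901)
7^16 ≡ 203^2 = 41209 ≡ 664 (mod 901)
7^32 ≡ 664^2 = 440896 ≡ 307 (mod 901)
7^64 ≡ 307^2 = 94249 ≡ 545 (mod 901)
7^128 ≡ 545^2 = 297025 ≡ 596 (mod 901)
225 = 128 + 64 + 32 + 1 in binary powers of 2.
So 7^225 ≡ 596 · 545 · 307 · 7 ≡ 143 (mod 901).
Squaring chain: 143 → 627; never reaches −1, so base 7 is a Miller–Rabin witness that 901 is composite.

143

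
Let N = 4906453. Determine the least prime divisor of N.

79

4906453 is odd.
Digit sum 31, not divisible by 3.
Ends in 3: not divisible by 5.
7: 4906453 = 7·700921 + 6
11: 4906453 = 11·446041 + 2
13: 4906453 = 13·377419 + 6
17: 4906453 = 17·288614 + 15
19: 4906453 = 19·258234 + 7
23: 4906453 = 23·213324 + 1
29: 4906453 = 29·169188 + 1
31: 4906453 = 31·158272 + 21
37: 4906453 = 37·132606 + 31
41: 4906453 = 41·119669 + 24
43: 4906453 = 43·114103 + 24
47: 4906453 = 47·104392 + 29
53: 4906453 = 53·92574 + 31
59: 4906453 = 59·83160 + 13
61: 4906453 = 61·80433 + 40
67: 4906453 = 67·73230 + 43
71: 4906453 = 71·69104 + 69
73: 4906453 = 73·67211 + 50
79: 4906453 = 79·62107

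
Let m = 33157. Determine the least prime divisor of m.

33157 is odd.
Digit sum 19, not divisible by 3.
Ends in 7: not divisible by 5.
7: 33157 = 7·4736 + 5
11: 33157 = 11·3014 + 3
13: 33157 = 13·2550 + 7
17: 33157 = 17·1950 + 7
19: 33157 = 19·1745 + 2
23: 33157 = 23·1441 + 14
29: 33157 = 29·1143 + 10
31: 33157 = 31·1069 + 18
37: 33157 = 37·896 + 5
41: 33157 = 41·808 + 29
43: 33157 = 43·771 + 4
47: 33157 = 47·705 + 22
53: 33157 = 53·625 + 32
59: 33157 = 59·561 + 58
61: 33157 = 61·543 + 34
67: 33157 = 67·494 + 59
71: 33157 = 71·467

71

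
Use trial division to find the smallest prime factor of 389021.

389021 is odd.
Digit sum 23, not divisible by 3.
Ends in 1: not divisible by 5.
7: 389021 = 7·55574 + 3
11: 389021 = 11·35365 + 6
13: 389021 = 13·29924 + 9
17: 389021 = 17·22883 + 10
19: 389021 = 19·20474 + 15
23: 389021 = 23·16913 + 22
29: 389021 = 29·13414 + 15
31: 389021 = 31·12549 + 2
37: 389021 = 37·10514 + 3
41: 389021 = 41·9488 + 13
43: 389021 = 43·9047

43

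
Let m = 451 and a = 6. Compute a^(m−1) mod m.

155

6^1 ≡ 6 (mod 451)
6^2 ≡ 6^2 = 36 ≡ 36 (mod 451)
6^4 ≡ 36^2 = 1296 ≡ 394 (mod 451)
6^8 ≡ 394^2 = 155236 ≡ 92 (mod 451)
6^16 ≡ 92^2 = 8464 ≡ 346 (mod 451)
6^32 ≡ 346^2 = 119716 ≡ 201 (mod 451)
6^64 ≡ 201^2 = 40401 ≡ 262 (mod 451)
6^128 ≡ 262^2 = 68644 ≡ 92 (mod 451)
6^256 ≡ 92^2 = 8464 ≡ 346 (mod 451)
450 = 256 + 128 + 64 + 2 in binary powers of 2.
So 6^450 ≡ 346 · 92 · 262 · 36 ≡ 155 (mod 451).
Since 155 ≠ 1, base 6 is a Fermat witness: 451 is composite.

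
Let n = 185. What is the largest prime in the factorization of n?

37

185 = 5 · 37
37 is prime.
So 185 = 5 · 37; the largest prime factor is 37.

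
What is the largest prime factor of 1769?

1769 = 29 · 61
61 is prime.
So 1769 = 29 · 61; the largest prime factor is 61.

61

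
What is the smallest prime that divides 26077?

89

26077 is odd.
Digit sum 22, not divisible by 3.
Ends in 7: not divisible by 5.
7: 26077 = 7·3725 + 2
11: 26077 = 11·2370 + 7
13: 26077 = 13·2005 + 12
17: 26077 = 17·1533 + 16
19: 26077 = 19·1372 + 9
23: 26077 = 23·1133 + 18
29: 26077 = 29·899 + 6
31: 26077 = 31·841 + 6
37: 26077 = 37·704 + 29
41: 26077 = 41·636 + 1
43: 26077 = 43·606 + 19
47: 26077 = 47·554 + 39
53: 26077 = 53·492 + 1
59: 26077 = 59·441 + 58
61: 26077 = 61·427 + 30
67: 26077 = 67·389 + 14
71: 26077 = 71·367 + 20
73: 26077 = 73·357 + 16
79: 26077 = 79·330 + 7
83: 26077 = 83·314 + 15
89: 26077 = 89·293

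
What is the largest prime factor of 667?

29

667 = 23 · 29
29 is prime.
So 667 = 23 · 29; the largest prime factor is 29.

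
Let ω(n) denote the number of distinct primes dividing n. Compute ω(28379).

3

28379 = 13 · 2183
2183 = 37 · 59
28379 = 13 · 37 · 59, which has 3 distinct prime factors.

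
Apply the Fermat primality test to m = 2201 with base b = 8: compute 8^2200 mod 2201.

900

8^1 ≡ 8 (mod 2201)
8^2 ≡ 8^2 = 64 ≡ 64 (mod 2201)
8^4 ≡ 64^2 = 4096 ≡ 1895 (mod 2201)
8^8 ≡ 1895^2 = 3591025 ≡ 1194 (mod 2201)
8^16 ≡ 1194^2 = 1425636 ≡ 1589 (mod 2201)
8^32 ≡ 1589^2 = 2524921 ≡ 374 (mod 2201)
8^64 ≡ 374^2 = 139876 ≡ 1213 (mod 2201)
8^128 ≡ 1213^2 = 1471369 ≡ 1101 (mod 2201)
8^256 ≡ 1101^2 = 1212201 ≡ 1651 (mod 2201)
8^512 ≡ 1651^2 = 2725801 ≡ 963 (mod 2201)
8^1024 ≡ 963^2 = 927369 ≡ 748 (mod 2201)
8^2048 ≡ 748^2 = 559504 ≡ 450 (mod 2201)
2200 = 2048 + 128 + 16 + 8 in binary powers of 2.
So 8^2200 ≡ 450 · 1101 · 1589 · 1194 ≡ 900 (mod 2201).
Since 900 ≠ 1, base 8 is a Fermat witness: 2201 is composite.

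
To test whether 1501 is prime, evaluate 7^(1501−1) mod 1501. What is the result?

381

7^1 ≡ 7 (mod 1501)
7^2 ≡ 7^2 = 49 ≡ 49 (mod 1501)
7^4 ≡ 49^2 = 2401 ≡ 900 (mod 1501)
7^8 ≡ 900^2 = 810000 ≡ 961 (mod 1501)
7^16 ≡ 961^2 = 923521 ≡ 406 (mod 1501)
7^32 ≡ 406^2 = 164836 ≡ 1227 (mod 1501)
7^64 ≡ 1227^2 = 1505529 ≡ 26 (mod 1501)
7^128 ≡ 26^2 = 676 ≡ 676 (mod 1501)
7^256 ≡ 676^2 = 456976 ≡ 672 (mod 1501)
7^512 ≡ 672^2 = 451584 ≡ 1284 (mod 1501)
7^1024 ≡ 1284^2 = 1648656 ≡ 558 (mod 1501)
1500 = 1024 + 256 + 128 + 64 + 16 + 8 + 4 in binary powers of 2.
So 7^1500 ≡ 558 · 672 · 676 · 26 · 406 · 961 · 900 ≡ 381 (mod 1501).
Since 381 ≠ 1, base 7 is a Fermat witness: 1501 is composite.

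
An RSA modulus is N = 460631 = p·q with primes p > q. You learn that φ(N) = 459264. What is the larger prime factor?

φ(n) = (p−1)(q−1) = n − (p+q) + 1, so p + q = 460631 − 459264 + 1 = 1368.
p and q are the roots of t² − 1368t + 460631 = 0.
Discriminant: 1368² − 4·460631 = 1871424 − 1842524 = 28900; √28900 = 170.
q = (1368 − 170)/2 = 599, p = (1368 + 170)/2 = 769.
Check: 599 · 769 = 460631.

769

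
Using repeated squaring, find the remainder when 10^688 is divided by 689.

16

10^1 ≡ 10 (mod 689)
10^2 ≡ 10^2 = 100 ≡ 100 (mod 689)
10^4 ≡ 100^2 = 10000 ≡ 354 (mod 689)
10^8 ≡ 354^2 = 125316 ≡ 607 (mod 689)
10^16 ≡ 607^2 = 368449 ≡ 523 (mod 689)
10^32 ≡ 523^2 = 273529 ≡ 685 (mod 689)
10^64 ≡ 685^2 = 469225 ≡ 16 (mod 689)
10^128 ≡ 16^2 = 256 ≡ 256 (mod 689)
10^256 ≡ 256^2 = 65536 ≡ 81 (mod 689)
10^512 ≡ 81^2 = 6561 ≡ 360 (mod 689)
688 = 512 + 128 + 32 + 16 in binary powers of 2.
So 10^688 ≡ 360 · 256 · 685 · 523 ≡ 16 (mod 689).
Since 16 ≠ 1, base 10 is a Fermat witness: 689 is composite.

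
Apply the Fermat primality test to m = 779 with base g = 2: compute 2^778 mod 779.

605

2^1 ≡ 2 (mod 779)
2^2 ≡ 2^2 = 4 ≡ 4 (mod 779)
2^4 ≡ 4^2 = 16 ≡ 16 (mod 779)
2^8 ≡ 16^2 = 256 ≡ 256 (mod 779)
2^16 ≡ 256^2 = 65536 ≡ 100 (mod 779)
2^32 ≡ 100^2 = 10000 ≡ 652 (mod 779)
2^64 ≡ 652^2 = 425104 ≡ 549 (mod 779)
2^128 ≡ 549^2 = 301401 ≡ 707 (mod 779)
2^256 ≡ 707^2 = 499849 ≡ 510 (mod 779)
2^512 ≡ 510^2 = 260100 ≡ 693 (mod 779)
778 = 512 + 256 + 8 + 2 in binary powers of 2.
So 2^778 ≡ 693 · 510 · 256 · 4 ≡ 605 (mod 779).
Since 605 ≠ 1, base 2 is a Fermat witness: 779 is composite.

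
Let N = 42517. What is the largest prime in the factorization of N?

61

42517 = 17 · 2501
2501 = 41 · 61
61 is prime.
So 42517 = 17 · 41 · 61; the largest prime factor is 61.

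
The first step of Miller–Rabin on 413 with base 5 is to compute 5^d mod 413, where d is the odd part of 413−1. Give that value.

19

413 − 1 = 412 = 2^2 · 103, so d = 103.
5^1 ≡ 5 (mod 413)
5^2 ≡ 5^2 = 25 ≡ 25 (mod 413)
5^4 ≡ 25^2 = 625 ≡ 212 (mod 413)
5^8 ≡ 212^2 = 44944 ≡ 340 (mod 413)
5^16 ≡ 340^2 = 115600 ≡ 373 (mod 413)
5^32 ≡ 373^2 = 139129 ≡ 361 (mod 413)
5^64 ≡ 361^2 = 130321 ≡ 226 (mod 413)
103 = 64 + 32 + 4 + 2 + 1 in binary powers of 2.
So 5^103 ≡ 226 · 361 · 212 · 25 · 5 ≡ 19 (mod 413).
Squaring chain: 19 → 361; never reaches −1, so base 5 is a Miller–Rabin witness that 413 is composite.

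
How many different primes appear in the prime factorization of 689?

689 = 13 · 53
689 = 13 · 53, which has 2 distinct prime factors.

2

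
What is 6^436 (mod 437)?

6^1 ≡ 6 (mod 437)
6^2 ≡ 6^2 = 36 ≡ 36 (mod 437)
6^4 ≡ 36^2 = 1296 ≡ 422 (mod 437)
6^8 ≡ 422^2 = 178084 ≡ 225 (mod 437)
6^16 ≡ 225^2 = 50625 ≡ 370 (mod 437)
6^32 ≡ 370^2 = 136900 ≡ 119 (mod 437)
6^64 ≡ 119^2 = 14161 ≡ 177 (mod 437)
6^128 ≡ 177^2 = 31329 ≡ 302 (mod 437)
6^256 ≡ 302^2 = 91204 ≡ 308 (mod 437)
436 = 256 + 128 + 32 + 16 + 4 in binary powers of 2.
So 6^436 ≡ 308 · 302 · 119 · 370 · 422 ≡ 118 (mod 437).
Since 118 ≠ 1, base 6 is a Fermat witness: 437 is composite.

118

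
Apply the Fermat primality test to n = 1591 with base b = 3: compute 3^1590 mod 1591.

3^1 ≡ 3 (mod 1591)
3^2 ≡ 3^2 = 9 ≡ 9 (mod 1591)
3^4 ≡ 9^2 = 81 ≡ 81 (mod 1591)
3^8 ≡ 81^2 = 6561 ≡ 197 (mod 1591)
3^16 ≡ 197^2 = 38809 ≡ 625 (mod 1591)
3^32 ≡ 625^2 = 390625 ≡ 830 (mod 1591)
3^64 ≡ 830^2 = 688900 ≡ 1588 (mod 1591)
3^128 ≡ 1588^2 = 2521744 ≡ 9 (mod 1591)
3^256 ≡ 9^2 = 81 ≡ 81 (mod 1591)
3^512 ≡ 81^2 = 6561 ≡ 197 (mod 1591)
3^1024 ≡ 197^2 = 38809 ≡ 625 (mod 1591)
1590 = 1024 + 512 + 32 + 16 + 4 + 2 in binary powers of 2.
So 3^1590 ≡ 625 · 197 · 830 · 625 · 81 · 9 ≡ 322 (mod 1591).
Since 322 ≠ 1, base 3 is a Fermat witness: 1591 is composite.

322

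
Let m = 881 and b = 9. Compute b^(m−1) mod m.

1

9^1 ≡ 9 (mod 881)
9^2 ≡ 9^2 = 81 ≡ 81 (mod 881)
9^4 ≡ 81^2 = 6561 ≡ 394 (mod 881)
9^8 ≡ 394^2 = 155236 ≡ 180 (mod 881)
9^16 ≡ 180^2 = 32400 ≡ 684 (mod 881)
9^32 ≡ 684^2 = 467856 ≡ 45 (mod 881)
9^64 ≡ 45^2 = 2025 ≡ 263 (mod 881)
9^128 ≡ 263^2 = 69169 ≡ 451 (mod 881)
9^256 ≡ 451^2 = 203401 ≡ 771 (mod 881)
9^512 ≡ 771^2 = 594441 ≡ 647 (mod 881)
880 = 512 + 256 + 64 + 32 + 16 in binary powers of 2.
So 9^880 ≡ 647 · 771 · 263 · 45 · 684 ≡ 1 (mod 881).
Since the result is 1, base 9 gives no evidence that 881 is composite.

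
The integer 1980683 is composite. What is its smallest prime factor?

31

1980683 is odd.
Digit sum 35, not divisible by 3.
Ends in 3: not divisible by 5.
7: 1980683 = 7·282954 + 5
11: 1980683 = 11·180062 + 1
13: 1980683 = 13·152360 + 3
17: 1980683 = 17·116510 + 13
19: 1980683 = 19·104246 + 9
23: 1980683 = 23·86116 + 15
29: 1980683 = 29·68299 + 12
31: 1980683 = 31·63893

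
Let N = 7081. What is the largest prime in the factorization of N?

7081 = 73 · 97
97 is prime.
So 7081 = 73 · 97; the largest prime factor is 97.

97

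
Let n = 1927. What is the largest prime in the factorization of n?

47

1927 = 41 · 47
47 is prime.
So 1927 = 41 · 47; the largest prime factor is 47.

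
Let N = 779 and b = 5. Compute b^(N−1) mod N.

720

5^1 ≡ 5 (mod 779)
5^2 ≡ 5^2 = 25 ≡ 25 (mod 779)
5^4 ≡ 25^2 = 625 ≡ 625 (mod 779)
5^8 ≡ 625^2 = 390625 ≡ 346 (mod 779)
5^16 ≡ 346^2 = 119716 ≡ 529 (mod 779)
5^32 ≡ 529^2 = 279841 ≡ 180 (mod 779)
5^64 ≡ 180^2 = 32400 ≡ 461 (mod 779)
5^128 ≡ 461^2 = 212521 ≡ 633 (mod 779)
5^256 ≡ 633^2 = 400689 ≡ 283 (mod 779)
5^512 ≡ 283^2 = 80089 ≡ 631 (mod 779)
778 = 512 + 256 + 8 + 2 in binary powers of 2.
So 5^778 ≡ 631 · 283 · 346 · 25 ≡ 720 (mod 779).
Since 720 ≠ 1, base 5 is a Fermat witness: 779 is composite.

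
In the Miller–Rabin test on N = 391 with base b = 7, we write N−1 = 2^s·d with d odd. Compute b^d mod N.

391 − 1 = 390 = 2^1 · 195, so d = 195.
7^1 ≡ 7 (mod 391)
7^2 ≡ 7^2 = 49 ≡ 49 (mod 391)
7^4 ≡ 49^2 = 2401 ≡ 55 (mod 391)
7^8 ≡ 55^2 = 3025 ≡ 288 (mod 391)
7^16 ≡ 288^2 = 82944 ≡ 52 (mod 391)
7^32 ≡ 52^2 = 2704 ≡ 358 (mod 391)
7^64 ≡ 358^2 = 128164 ≡ 307 (mod 391)
7^128 ≡ 307^2 = 94249 ≡ 18 (mod 391)
195 = 128 + 64 + 2 + 1 in binary powers of 2.
So 7^195 ≡ 18 · 307 · 49 · 7 ≡ 241 (mod 391).
Squaring chain: 241; never reaches −1, so base 7 is a Miller–Rabin witness that 391 is composite.

241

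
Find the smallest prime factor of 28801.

28801 is odd.
Digit sum 19, not divisible by 3.
Ends in 1: not divisible by 5.
7: 28801 = 7·4114 + 3
11: 28801 = 11·2618 + 3
13: 28801 = 13·2215 + 6
17: 28801 = 17·1694 + 3
19: 28801 = 19·1515 + 16
23: 28801 = 23·1252 + 5
29: 28801 = 29·993 + 4
31: 28801 = 31·929 + 2
37: 28801 = 37·778 + 15
41: 28801 = 41·702 + 19
43: 28801 = 43·669 + 34
47: 28801 = 47·612 + 37
53: 28801 = 53·543 + 22
59: 28801 = 59·488 + 9
61: 28801 = 61·472 + 9
67: 28801 = 67·429 + 58
71: 28801 = 71·405 + 46
73: 28801 = 73·394 + 39
79: 28801 = 79·364 + 45
83: 28801 = 83·347

83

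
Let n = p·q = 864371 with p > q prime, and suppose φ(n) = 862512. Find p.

φ(n) = (p−1)(q−1) = n − (p+q) + 1, so p + q = 864371 − 862512 + 1 = 1860.
p and q are the roots of t² − 1860t + 864371 = 0.
Discriminant: 1860² − 4·864371 = 3459600 − 3457484 = 2116; √2116 = 46.
q = (1860 − 46)/2 = 907, p = (1860 + 46)/2 = 953.
Check: 907 · 953 = 864371.

953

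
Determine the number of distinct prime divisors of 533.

2

533 = 13 · 41
533 = 13 · 41, which has 2 distinct prime factors.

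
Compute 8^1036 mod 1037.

339

8^1 ≡ 8 (mod 1037)
8^2 ≡ 8^2 = 64 ≡ 64 (mod 1037)
8^4 ≡ 64^2 = 4096 ≡ 985 (mod 1037)
8^8 ≡ 985^2 = 970225 ≡ 630 (mod 1037)
8^16 ≡ 630^2 = 396900 ≡ 766 (mod 1037)
8^32 ≡ 766^2 = 586756 ≡ 851 (mod 1037)
8^64 ≡ 851^2 = 724201 ≡ 375 (mod 1037)
8^128 ≡ 375^2 = 140625 ≡ 630 (mod 1037)
8^256 ≡ 630^2 = 396900 ≡ 766 (mod 1037)
8^512 ≡ 766^2 = 586756 ≡ 851 (mod 1037)
8^1024 ≡ 851^2 = 724201 ≡ 375 (mod 1037)
1036 = 1024 + 8 + 4 in binary powers of 2.
So 8^1036 ≡ 375 · 630 · 985 ≡ 339 (mod 1037).
Since 339 ≠ 1, base 8 is a Fermat witness: 1037 is composite.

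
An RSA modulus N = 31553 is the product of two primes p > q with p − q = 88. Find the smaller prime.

139

Since p = q + 88, we have 31553 = q(q + 88), so q² + 88q − 31553 = 0.
Discriminant: 88² + 4·31553 = 7744 + 126212 = 133956; √133956 = 366.
q = (−88 + 366)/2 = 139, and p = q + 88 = 227.
Check: 139 · 227 = 31553.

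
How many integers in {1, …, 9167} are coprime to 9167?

Factor: 9167 = 89 · 103.
φ(9167) = (89−1) · (103−1) = 88 · 102 = 8976.

8976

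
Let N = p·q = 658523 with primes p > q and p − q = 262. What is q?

691

Since p = q + 262, we have 658523 = q(q + 262), so q² + 262q − 658523 = 0.
Discriminant: 262² + 4·658523 = 68644 + 2634092 = 2702736; √2702736 = 1644.
q = (−262 + 1644)/2 = 691, and p = q + 262 = 953.
Check: 691 · 953 = 658523.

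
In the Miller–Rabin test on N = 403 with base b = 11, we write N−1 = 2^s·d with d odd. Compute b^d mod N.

403 − 1 = 402 = 2^1 · 201, so d = 201.
11^1 ≡ 11 (mod 403)
11^2 ≡ 11^2 = 121 ≡ 121 (mod 403)
11^4 ≡ 121^2 = 14641 ≡ 133 (mod 403)
11^8 ≡ 133^2 = 17689 ≡ 360 (mod 403)
11^16 ≡ 360^2 = 129600 ≡ 237 (mod 403)
11^32 ≡ 237^2 = 56169 ≡ 152 (mod 403)
11^64 ≡ 152^2 = 23104 ≡ 133 (mod 403)
11^128 ≡ 133^2 = 17689 ≡ 360 (mod 403)
201 = 128 + 64 + 8 + 1 in binary powers of 2.
So 11^201 ≡ 360 · 133 · 360 · 11 ≡ 151 (mod 403).
Squaring chain: 151; never reaches −1, so base 11 is a Miller–Rabin witness that 403 is composite.

151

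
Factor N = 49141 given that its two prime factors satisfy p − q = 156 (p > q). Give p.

Since p = q + 156, we have 49141 = q(q + 156), so q² + 156q − 49141 = 0.
Discriminant: 156² + 4·49141 = 24336 + 196564 = 220900; √220900 = 470.
q = (−156 + 470)/2 = 157, and p = q + 156 = 313.
Check: 157 · 313 = 49141.

313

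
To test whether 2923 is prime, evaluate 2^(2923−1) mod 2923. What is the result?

2617

2^1 ≡ 2 (mod 2923)
2^2 ≡ 2^2 = 4 ≡ 4 (mod 2923)
2^4 ≡ 4^2 = 16 ≡ 16 (mod 2923)
2^8 ≡ 16^2 = 256 ≡ 256 (mod 2923)
2^16 ≡ 256^2 = 65536 ≡ 1230 (mod 2923)
2^32 ≡ 1230^2 = 1512900 ≡ 1709 (mod 2923)
2^64 ≡ 1709^2 = 2920681 ≡ 604 (mod 2923)
2^128 ≡ 604^2 = 364816 ≡ 2364 (mod 2923)
2^256 ≡ 2364^2 = 5588496 ≡ 2643 (mod 2923)
2^512 ≡ 2643^2 = 6985449 ≡ 2402 (mod 2923)
2^1024 ≡ 2402^2 = 5769604 ≡ 2525 (mod 2923)
2^2048 ≡ 2525^2 = 6375625 ≡ 562 (mod 2923)
2922 = 2048 + 512 + 256 + 64 + 32 + 8 + 2 in binary powers of 2.
So 2^2922 ≡ 562 · 2402 · 2643 · 604 · 1709 · 256 · 4 ≡ 2617 (mod 2923).
Since 2617 ≠ 1, base 2 is a Fermat witness: 2923 is composite.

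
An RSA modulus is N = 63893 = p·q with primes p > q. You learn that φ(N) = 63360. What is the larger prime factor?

φ(n) = (p−1)(q−1) = n − (p+q) + 1, so p + q = 63893 − 63360 + 1 = 534.
p and q are the roots of t² − 534t + 63893 = 0.
Discriminant: 534² − 4·63893 = 285156 − 255572 = 29584; √29584 = 172.
q = (534 − 172)/2 = 181, p = (534 + 172)/2 = 353.
Check: 181 · 353 = 63893.

353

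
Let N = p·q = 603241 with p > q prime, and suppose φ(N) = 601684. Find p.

839

φ(n) = (p−1)(q−1) = n − (p+q) + 1, so p + q = 603241 − 601684 + 1 = 1558.
p and q are the roots of t² − 1558t + 603241 = 0.
Discriminant: 1558² − 4·603241 = 2427364 − 2412964 = 14400; √14400 = 120.
q = (1558 − 120)/2 = 719, p = (1558 + 120)/2 = 839.
Check: 719 · 839 = 603241.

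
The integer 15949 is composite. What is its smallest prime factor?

41

15949 is odd.
Digit sum 28, not divisible by 3.
Ends in 9: not divisible by 5.
7: 15949 = 7·2278 + 3
11: 15949 = 11·1449 + 10
13: 15949 = 13·1226 + 11
17: 15949 = 17·938 + 3
19: 15949 = 19·839 + 8
23: 15949 = 23·693 + 10
29: 15949 = 29·549 + 28
31: 15949 = 31·514 + 15
37: 15949 = 37·431 + 2
41: 15949 = 41·389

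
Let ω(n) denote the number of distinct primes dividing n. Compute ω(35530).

35530 = 2 · 17765
17765 = 5 · 3553
3553 = 11 · 323
323 = 17 · 19
35530 = 2 · 5 · 11 · 17 · 19, which has 5 distinct prime factors.

5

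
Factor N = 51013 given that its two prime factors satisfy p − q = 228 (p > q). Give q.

139

Since p = q + 228, we have 51013 = q(q + 228), so q² + 228q − 51013 = 0.
Discriminant: 228² + 4·51013 = 51984 + 204052 = 256036; √256036 = 506.
q = (−228 + 506)/2 = 139, and p = q + 228 = 367.
Check: 139 · 367 = 51013.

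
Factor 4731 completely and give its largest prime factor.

4731 = 3 · 1577
1577 = 19 · 83
83 is prime.
So 4731 = 3 · 19 · 83; the largest prime factor is 83.

83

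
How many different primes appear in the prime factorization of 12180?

5

12180 = 2^2 · 3045
3045 = 3 · 1015
1015 = 5 · 203
203 = 7 · 29
12180 = 2^2 · 3 · 5 · 7 · 29, which has 5 distinct prime factors.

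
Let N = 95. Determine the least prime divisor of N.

95 is odd.
Digit sum 14, not divisible by 3.
Ends in 5: divisible by 5.

5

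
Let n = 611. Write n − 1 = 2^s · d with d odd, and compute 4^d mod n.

101

611 − 1 = 610 = 2^1 · 305, so d = 305.
4^1 ≡ 4 (mod 611)
4^2 ≡ 4^2 = 16 ≡ 16 (mod 611)
4^4 ≡ 16^2 = 256 ≡ 256 (mod 611)
4^8 ≡ 256^2 = 65536 ≡ 159 (mod 611)
4^16 ≡ 159^2 = 25281 ≡ 230 (mod 611)
4^32 ≡ 230^2 = 52900 ≡ 354 (mod 611)
4^64 ≡ 354^2 = 125316 ≡ 61 (mod 611)
4^128 ≡ 61^2 = 3721 ≡ 55 (mod 611)
4^256 ≡ 55^2 = 3025 ≡ 581 (mod 611)
305 = 256 + 32 + 16 + 1 in binary powers of 2.
So 4^305 ≡ 581 · 354 · 230 · 4 ≡ 101 (mod 611).
Squaring chain: 101; never reaches −1, so base 4 is a Miller–Rabin witness that 611 is composite.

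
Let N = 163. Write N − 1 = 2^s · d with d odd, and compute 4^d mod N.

163 − 1 = 162 = 2^1 · 81, so d = 81.
4^1 ≡ 4 (mod 163)
4^2 ≡ 4^2 = 16 ≡ 16 (mod 163)
4^4 ≡ 16^2 = 256 ≡ 93 (mod 163)
4^8 ≡ 93^2 = 8649 ≡ 10 (mod 163)
4^16 ≡ 10^2 = 100 ≡ 100 (mod 163)
4^32 ≡ 100^2 = 10000 ≡ 57 (mod 163)
4^64 ≡ 57^2 = 3249 ≡ 152 (mod 163)
81 = 64 + 16 + 1 in binary powers of 2.
So 4^81 ≡ 152 · 100 · 4 ≡ 1 (mod 163).
Since 4^d ≡ 1 (mod 163), base 4 does not prove 163 composite.

1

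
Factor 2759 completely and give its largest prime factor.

89

2759 = 31 · 89
89 is prime.
So 2759 = 31 · 89; the largest prime factor is 89.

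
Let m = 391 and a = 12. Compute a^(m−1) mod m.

87

12^1 ≡ 12 (mod 391)
12^2 ≡ 12^2 = 144 ≡ 144 (mod 391)
12^4 ≡ 144^2 = 20736 ≡ 13 (mod 391)
12^8 ≡ 13^2 = 169 ≡ 169 (mod 391)
12^16 ≡ 169^2 = 28561 ≡ 18 (mod 391)
12^32 ≡ 18^2 = 324 ≡ 324 (mod 391)
12^64 ≡ 324^2 = 104976 ≡ 188 (mod 391)
12^128 ≡ 188^2 = 35344 ≡ 154 (mod 391)
12^256 ≡ 154^2 = 23716 ≡ 256 (mod 391)
390 = 256 + 128 + 4 + 2 in binary powers of 2.
So 12^390 ≡ 256 · 154 · 13 · 144 ≡ 87 (mod 391).
Since 87 ≠ 1, base 12 is a Fermat witness: 391 is composite.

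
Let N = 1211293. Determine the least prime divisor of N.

1211293 is odd.
Digit sum 19, not divisible by 3.
Ends in 3: not divisible by 5.
7: 1211293 = 7·173041 + 6
11: 1211293 = 11·110117 + 6
13: 1211293 = 13·93176 + 5
17: 1211293 = 17·71252 + 9
19: 1211293 = 19·63752 + 5
23: 1211293 = 23·52664 + 21
29: 1211293 = 29·41768 + 21
31: 1211293 = 31·39073 + 30
37: 1211293 = 37·32737 + 24
41: 1211293 = 41·29543 + 30
43: 1211293 = 43·28169 + 26
47: 1211293 = 47·25772 + 9
53: 1211293 = 53·22854 + 31
59: 1211293 = 59·20530 + 23
61: 1211293 = 61·19857 + 16
67: 1211293 = 67·18079

67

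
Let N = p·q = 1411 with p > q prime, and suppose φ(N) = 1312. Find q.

φ(n) = (p−1)(q−1) = n − (p+q) + 1, so p + q = 1411 − 1312 + 1 = 100.
p and q are the roots of t² − 100t + 1411 = 0.
Discriminant: 100² − 4·1411 = 10000 − 5644 = 4356; √4356 = 66.
q = (100 − 66)/2 = 17, p = (100 + 66)/2 = 83.
Check: 17 · 83 = 1411.

17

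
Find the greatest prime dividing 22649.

22649 = 11 · 2059
2059 = 29 · 71
71 is prime.
So 22649 = 11 · 29 · 71; the largest prime factor is 71.

71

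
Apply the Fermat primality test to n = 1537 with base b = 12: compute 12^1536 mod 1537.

1393

12^1 ≡ 12 (mod 1537)
12^2 ≡ 12^2 = 144 ≡ 144 (mod 1537)
12^4 ≡ 144^2 = 20736 ≡ 755 (mod 1537)
12^8 ≡ 755^2 = 570025 ≡ 1335 (mod 1537)
12^16 ≡ 1335^2 = 1782225 ≡ 842 (mod 1537)
12^32 ≡ 842^2 = 708964 ≡ 407 (mod 1537)
12^64 ≡ 407^2 = 165649 ≡ 1190 (mod 1537)
12^128 ≡ 1190^2 = 1416100 ≡ 523 (mod 1537)
12^256 ≡ 523^2 = 273529 ≡ 1480 (mod 1537)
12^512 ≡ 1480^2 = 2190400 ≡ 175 (mod 1537)
12^1024 ≡ 175^2 = 30625 ≡ 1422 (mod 1537)
1536 = 1024 + 512 in binary powers of 2.
So 12^1536 ≡ 1422 · 175 ≡ 1393 (mod 1537).
Since 1393 ≠ 1, base 12 is a Fermat witness: 1537 is composite.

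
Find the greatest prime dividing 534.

89

534 = 2 · 267
267 = 3 · 89
89 is prime.
So 534 = 2 · 3 · 89; the largest prime factor is 89.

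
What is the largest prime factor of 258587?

53

258587 = 7 · 36941
36941 = 17 · 2173
2173 = 41 · 53
53 is prime.
So 258587 = 7 · 17 · 41 · 53; the largest prime factor is 53.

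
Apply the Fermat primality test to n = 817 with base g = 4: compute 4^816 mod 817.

600

4^1 ≡ 4 (mod 817)
4^2 ≡ 4^2 = 16 ≡ 16 (mod 817)
4^4 ≡ 16^2 = 256 ≡ 256 (mod 817)
4^8 ≡ 256^2 = 65536 ≡ 176 (mod 817)
4^16 ≡ 176^2 = 30976 ≡ 747 (mod 817)
4^32 ≡ 747^2 = 558009 ≡ 815 (mod 817)
4^64 ≡ 815^2 = 664225 ≡ 4 (mod 817)
4^128 ≡ 4^2 = 16 ≡ 16 (mod 817)
4^256 ≡ 16^2 = 256 ≡ 256 (mod 817)
4^512 ≡ 256^2 = 65536 ≡ 176 (mod 817)
816 = 512 + 256 + 32 + 16 in binary powers of 2.
So 4^816 ≡ 176 · 256 · 815 · 747 ≡ 600 (mod 817).
Since 600 ≠ 1, base 4 is a Fermat witness: 817 is composite.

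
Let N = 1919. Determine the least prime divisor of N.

19

1919 is odd.
Digit sum 20, not divisible by 3.
Ends in 9: not divisible by 5.
7: 1919 = 7·274 + 1
11: 1919 = 11·174 + 5
13: 1919 = 13·147 + 8
17: 1919 = 17·112 + 15
19: 1919 = 19·101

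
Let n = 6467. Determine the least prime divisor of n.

29

6467 is odd.
Digit sum 23, not divisible by 3.
Ends in 7: not divisible by 5.
7: 6467 = 7·923 + 6
11: 6467 = 11·587 + 10
13: 6467 = 13·497 + 6
17: 6467 = 17·380 + 7
19: 6467 = 19·340 + 7
23: 6467 = 23·281 + 4
29: 6467 = 29·223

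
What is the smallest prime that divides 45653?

71

45653 is odd.
Digit sum 23, not divisible by 3.
Ends in 3: not divisible by 5.
7: 45653 = 7·6521 + 6
11: 45653 = 11·4150 + 3
13: 45653 = 13·3511 + 10
17: 45653 = 17·2685 + 8
19: 45653 = 19·2402 + 15
23: 45653 = 23·1984 + 21
29: 45653 = 29·1574 + 7
31: 45653 = 31·1472 + 21
37: 45653 = 37·1233 + 32
41: 45653 = 41·1113 + 20
43: 45653 = 43·1061 + 30
47: 45653 = 47·971 + 16
53: 45653 = 53·861 + 20
59: 45653 = 59·773 + 46
61: 45653 = 61·748 + 25
67: 45653 = 67·681 + 26
71: 45653 = 71·643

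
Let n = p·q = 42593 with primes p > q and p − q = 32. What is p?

223

Since p = q + 32, we have 42593 = q(q + 32), so q² + 32q − 42593 = 0.
Discriminant: 32² + 4·42593 = 1024 + 170372 = 171396; √171396 = 414.
q = (−32 + 414)/2 = 191, and p = q + 32 = 223.
Check: 191 · 223 = 42593.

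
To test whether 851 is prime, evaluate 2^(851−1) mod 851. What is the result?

169

2^1 ≡ 2 (mod 851)
2^2 ≡ 2^2 = 4 ≡ 4 (mod 851)
2^4 ≡ 4^2 = 16 ≡ 16 (mod 851)
2^8 ≡ 16^2 = 256 ≡ 256 (mod 851)
2^16 ≡ 256^2 = 65536 ≡ 9 (mod 851)
2^32 ≡ 9^2 = 81 ≡ 81 (mod 851)
2^64 ≡ 81^2 = 6561 ≡ 604 (mod 851)
2^128 ≡ 604^2 = 364816 ≡ 588 (mod 851)
2^256 ≡ 588^2 = 345744 ≡ 238 (mod 851)
2^512 ≡ 238^2 = 56644 ≡ 478 (mod 851)
850 = 512 + 256 + 64 + 16 + 2 in binary powers of 2.
So 2^850 ≡ 478 · 238 · 604 · 9 · 4 ≡ 169 (mod 851).
Since 169 ≠ 1, base 2 is a Fermat witness: 851 is composite.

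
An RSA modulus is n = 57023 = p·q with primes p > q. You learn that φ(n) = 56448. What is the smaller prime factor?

127

φ(n) = (p−1)(q−1) = n − (p+q) + 1, so p + q = 57023 − 56448 + 1 = 576.
p and q are the roots of t² − 576t + 57023 = 0.
Discriminant: 576² − 4·57023 = 331776 − 228092 = 103684; √103684 = 322.
q = (576 − 322)/2 = 127, p = (576 + 322)/2 = 449.
Check: 127 · 449 = 57023.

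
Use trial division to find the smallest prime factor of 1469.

1469 is odd.
Digit sum 20, not divisible by 3.
Ends in 9: not divisible by 5.
7: 1469 = 7·209 + 6
11: 1469 = 11·133 + 6
13: 1469 = 13·113

13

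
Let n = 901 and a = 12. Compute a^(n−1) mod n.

47

12^1 ≡ 12 (mod 901)
12^2 ≡ 12^2 = 144 ≡ 144 (mod 901)
12^4 ≡ 144^2 = 20736 ≡ 13 (mod 901)
12^8 ≡ 13^2 = 169 ≡ 169 (mod 901)
12^16 ≡ 169^2 = 28561 ≡ 630 (mod 901)
12^32 ≡ 630^2 = 396900 ≡ 460 (mod 901)
12^64 ≡ 460^2 = 211600 ≡ 766 (mod 901)
12^128 ≡ 766^2 = 586756 ≡ 205 (mod 901)
12^256 ≡ 205^2 = 42025 ≡ 579 (mod 901)
12^512 ≡ 579^2 = 335241 ≡ 69 (mod 901)
900 = 512 + 256 + 128 + 4 in binary powers of 2.
So 12^900 ≡ 69 · 579 · 205 · 13 ≡ 47 (mod 901).
Since 47 ≠ 1, base 12 is a Fermat witness: 901 is composite.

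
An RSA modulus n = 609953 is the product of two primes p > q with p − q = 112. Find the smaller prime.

727

Since p = q + 112, we have 609953 = q(q + 112), so q² + 112q − 609953 = 0.
Discriminant: 112² + 4·609953 = 12544 + 2439812 = 2452356; √2452356 = 1566.
q = (−112 + 1566)/2 = 727, and p = q + 112 = 839.
Check: 727 · 839 = 609953.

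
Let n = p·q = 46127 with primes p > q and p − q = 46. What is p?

Since p = q + 46, we have 46127 = q(q + 46), so q² + 46q − 46127 = 0.
Discriminant: 46² + 4·46127 = 2116 + 184508 = 186624; √186624 = 432.
q = (−46 + 432)/2 = 193, and p = q + 46 = 239.
Check: 193 · 239 = 46127.

239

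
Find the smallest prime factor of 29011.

29011 is odd.
Digit sum 13, not divisible by 3.
Ends in 1: not divisible by 5.
7: 29011 = 7·4144 + 3
11: 29011 = 11·2637 + 4
13: 29011 = 13·2231 + 8
17: 29011 = 17·1706 + 9
19: 29011 = 19·1526 + 17
23: 29011 = 23·1261 + 8
29: 29011 = 29·1000 + 11
31: 29011 = 31·935 + 26
37: 29011 = 37·784 + 3
41: 29011 = 41·707 + 24
43: 29011 = 43·674 + 29
47: 29011 = 47·617 + 12
53: 29011 = 53·547 + 20
59: 29011 = 59·491 + 42
61: 29011 = 61·475 + 36
67: 29011 = 67·433

67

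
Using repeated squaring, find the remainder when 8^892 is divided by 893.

8^1 ≡ 8 (mod 893)
8^2 ≡ 8^2 = 64 ≡ 64 (mod 893)
8^4 ≡ 64^2 = 4096 ≡ 524 (mod 893)
8^8 ≡ 524^2 = 274576 ≡ 425 (mod 893)
8^16 ≡ 425^2 = 180625 ≡ 239 (mod 893)
8^32 ≡ 239^2 = 57121 ≡ 862 (mod 893)
8^64 ≡ 862^2 = 743044 ≡ 68 (mod 893)
8^128 ≡ 68^2 = 4624 ≡ 159 (mod 893)
8^256 ≡ 159^2 = 25281 ≡ 277 (mod 893)
8^512 ≡ 277^2 = 76729 ≡ 824 (mod 893)
892 = 512 + 256 + 64 + 32 + 16 + 8 + 4 in binary powers of 2.
So 8^892 ≡ 824 · 277 · 68 · 862 · 239 · 425 · 524 ≡ 68 (mod 893).
Since 68 ≠ 1, base 8 is a Fermat witness: 893 is composite.

68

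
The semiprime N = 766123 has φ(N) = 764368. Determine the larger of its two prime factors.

947

φ(n) = (p−1)(q−1) = n − (p+q) + 1, so p + q = 766123 − 764368 + 1 = 1756.
p and q are the roots of t² − 1756t + 766123 = 0.
Discriminant: 1756² − 4·766123 = 3083536 − 3064492 = 19044; √19044 = 138.
q = (1756 − 138)/2 = 809, p = (1756 + 138)/2 = 947.
Check: 809 · 947 = 766123.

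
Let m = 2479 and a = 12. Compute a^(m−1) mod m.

2024

12^1 ≡ 12 (mod 2479)
12^2 ≡ 12^2 = 144 ≡ 144 (mod 2479)
12^4 ≡ 144^2 = 20736 ≡ 904 (mod 2479)
12^8 ≡ 904^2 = 817216 ≡ 1625 (mod 2479)
12^16 ≡ 1625^2 = 2640625 ≡ 490 (mod 2479)
12^32 ≡ 490^2 = 240100 ≡ 2116 (mod 2479)
12^64 ≡ 2116^2 = 4477456 ≡ 382 (mod 2479)
12^128 ≡ 382^2 = 145924 ≡ 2142 (mod 2479)
12^256 ≡ 2142^2 = 4588164 ≡ 2014 (mod 2479)
12^512 ≡ 2014^2 = 4056196 ≡ 552 (mod 2479)
12^1024 ≡ 552^2 = 304704 ≡ 2266 (mod 2479)
12^2048 ≡ 2266^2 = 5134756 ≡ 747 (mod 2479)
2478 = 2048 + 256 + 128 + 32 + 8 + 4 + 2 in binary powers of 2.
So 12^2478 ≡ 747 · 2014 · 2142 · 2116 · 1625 · 904 · 144 ≡ 2024 (mod 2479).
Since 2024 ≠ 1, base 12 is a Fermat witness: 2479 is composite.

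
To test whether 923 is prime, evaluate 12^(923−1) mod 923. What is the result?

703

12^1 ≡ 12 (mod 923)
12^2 ≡ 12^2 = 144 ≡ 144 (mod 923)
12^4 ≡ 144^2 = 20736 ≡ 430 (mod 923)
12^8 ≡ 430^2 = 184900 ≡ 300 (mod 923)
12^16 ≡ 300^2 = 90000 ≡ 469 (mod 923)
12^32 ≡ 469^2 = 219961 ≡ 287 (mod 923)
12^64 ≡ 287^2 = 82369 ≡ 222 (mod 923)
12^128 ≡ 222^2 = 49284 ≡ 365 (mod 923)
12^256 ≡ 365^2 = 133225 ≡ 313 (mod 923)
12^512 ≡ 313^2 = 97969 ≡ 131 (mod 923)
922 = 512 + 256 + 128 + 16 + 8 + 2 in binary powers of 2.
So 12^922 ≡ 131 · 313 · 365 · 469 · 300 · 144 ≡ 703 (mod 923).
Since 703 ≠ 1, base 12 is a Fermat witness: 923 is composite.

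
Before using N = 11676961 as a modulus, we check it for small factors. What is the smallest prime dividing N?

67

11676961 is odd.
Digit sum 37, not divisible by 3.
Ends in 1: not divisible by 5.
7: 11676961 = 7·1668137 + 2
11: 11676961 = 11·1061541 + 10
13: 11676961 = 13·898227 + 10
17: 11676961 = 17·686880 + 1
19: 11676961 = 19·614576 + 17
23: 11676961 = 23·507693 + 22
29: 11676961 = 29·402653 + 24
31: 11676961 = 31·376676 + 5
37: 11676961 = 37·315593 + 20
41: 11676961 = 41·284803 + 38
43: 11676961 = 43·271557 + 10
47: 11676961 = 47·248445 + 46
53: 11676961 = 53·220320 + 1
59: 11676961 = 59·197914 + 35
61: 11676961 = 61·191425 + 36
67: 11676961 = 67·174283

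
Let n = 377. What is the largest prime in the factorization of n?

377 = 13 · 29
29 is prime.
So 377 = 13 · 29; the largest prime factor is 29.

29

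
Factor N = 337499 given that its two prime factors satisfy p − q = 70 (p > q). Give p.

Since p = q + 70, we have 337499 = q(q + 70), so q² + 70q − 337499 = 0.
Discriminant: 70² + 4·337499 = 4900 + 1349996 = 1354896; √1354896 = 1164.
q = (−70 + 1164)/2 = 547, and p = q + 70 = 617.
Check: 547 · 617 = 337499.

617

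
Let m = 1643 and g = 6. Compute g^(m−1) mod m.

1296

6^1 ≡ 6 (mod 1643)
6^2 ≡ 6^2 = 36 ≡ 36 (mod 1643)
6^4 ≡ 36^2 = 1296 ≡ 1296 (mod 1643)
6^8 ≡ 1296^2 = 1679616 ≡ 470 (mod 1643)
6^16 ≡ 470^2 = 220900 ≡ 738 (mod 1643)
6^32 ≡ 738^2 = 544644 ≡ 811 (mod 1643)
6^64 ≡ 811^2 = 657721 ≡ 521 (mod 1643)
6^128 ≡ 521^2 = 271441 ≡ 346 (mod 1643)
6^256 ≡ 346^2 = 119716 ≡ 1420 (mod 1643)
6^512 ≡ 1420^2 = 2016400 ≡ 439 (mod 1643)
6^1024 ≡ 439^2 = 192721 ≡ 490 (mod 1643)
1642 = 1024 + 512 + 64 + 32 + 8 + 2 in binary powers of 2.
So 6^1642 ≡ 490 · 439 · 521 · 811 · 470 · 36 ≡ 1296 (mod 1643).
Since 1296 ≠ 1, base 6 is a Fermat witness: 1643 is composite.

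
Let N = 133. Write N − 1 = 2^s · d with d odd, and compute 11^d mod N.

1

133 − 1 = 132 = 2^2 · 33, so d = 33.
11^1 ≡ 11 (mod 133)
11^2 ≡ 11^2 = 121 ≡ 121 (mod 133)
11^4 ≡ 121^2 = 14641 ≡ 11 (mod 133)
11^8 ≡ 11^2 = 121 ≡ 121 (mod 133)
11^16 ≡ 121^2 = 14641 ≡ 11 (mod 133)
11^32 ≡ 11^2 = 121 ≡ 121 (mod 133)
33 = 32 + 1 in binary powers of 2.
So 11^33 ≡ 121 · 11 ≡ 1 (mod 133).
Since 11^d ≡ 1 (mod 133), base 11 does not prove 133 composite.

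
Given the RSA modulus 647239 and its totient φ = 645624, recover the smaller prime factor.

733

φ(n) = (p−1)(q−1) = n − (p+q) + 1, so p + q = 647239 − 645624 + 1 = 1616.
p and q are the roots of t² − 1616t + 647239 = 0.
Discriminant: 1616² − 4·647239 = 2611456 − 2588956 = 22500; √22500 = 150.
q = (1616 − 150)/2 = 733, p = (1616 + 150)/2 = 883.
Check: 733 · 883 = 647239.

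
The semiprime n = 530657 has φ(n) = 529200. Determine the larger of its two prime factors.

757

φ(n) = (p−1)(q−1) = n − (p+q) + 1, so p + q = 530657 − 529200 + 1 = 1458.
p and q are the roots of t² − 1458t + 530657 = 0.
Discriminant: 1458² − 4·530657 = 2125764 − 2122628 = 3136; √3136 = 56.
q = (1458 − 56)/2 = 701, p = (1458 + 56)/2 = 757.
Check: 701 · 757 = 530657.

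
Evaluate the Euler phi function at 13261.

13024

Factor: 13261 = 89 · 149.
φ(13261) = (89−1) · (149−1) = 88 · 148 = 13024.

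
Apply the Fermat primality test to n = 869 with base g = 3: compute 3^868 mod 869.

3^1 ≡ 3 (mod 869)
3^2 ≡ 3^2 = 9 ≡ 9 (mod 869)
3^4 ≡ 9^2 = 81 ≡ 81 (mod 869)
3^8 ≡ 81^2 = 6561 ≡ 478 (mod 869)
3^16 ≡ 478^2 = 228484 ≡ 806 (mod 869)
3^32 ≡ 806^2 = 649636 ≡ 493 (mod 869)
3^64 ≡ 493^2 = 243049 ≡ 598 (mod 869)
3^128 ≡ 598^2 = 357604 ≡ 445 (mod 869)
3^256 ≡ 445^2 = 198025 ≡ 762 (mod 869)
3^512 ≡ 762^2 = 580644 ≡ 152 (mod 869)
868 = 512 + 256 + 64 + 32 + 4 in binary powers of 2.
So 3^868 ≡ 152 · 762 · 598 · 493 · 81 ≡ 115 (mod 869).
Since 115 ≠ 1, base 3 is a Fermat witness: 869 is composite.

115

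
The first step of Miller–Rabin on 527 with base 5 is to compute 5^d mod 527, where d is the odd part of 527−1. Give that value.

180

527 − 1 = 526 = 2^1 · 263, so d = 263.
5^1 ≡ 5 (mod 527)
5^2 ≡ 5^2 = 25 ≡ 25 (mod 527)
5^4 ≡ 25^2 = 625 ≡ 98 (mod 527)
5^8 ≡ 98^2 = 9604 ≡ 118 (mod 527)
5^16 ≡ 118^2 = 13924 ≡ 222 (mod 527)
5^32 ≡ 222^2 = 49284 ≡ 273 (mod 527)
5^64 ≡ 273^2 = 74529 ≡ 222 (mod 527)
5^128 ≡ 222^2 = 49284 ≡ 273 (mod 527)
5^256 ≡ 273^2 = 74529 ≡ 222 (mod 527)
263 = 256 + 4 + 2 + 1 in binary powers of 2.
So 5^263 ≡ 222 · 98 · 25 · 5 ≡ 180 (mod 527).
Squaring chain: 180; never reaches −1, so base 5 is a Miller–Rabin witness that 527 is composite.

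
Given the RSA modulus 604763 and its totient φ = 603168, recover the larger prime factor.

φ(n) = (p−1)(q−1) = n − (p+q) + 1, so p + q = 604763 − 603168 + 1 = 1596.
p and q are the roots of t² − 1596t + 604763 = 0.
Discriminant: 1596² − 4·604763 = 2547216 − 2419052 = 128164; √128164 = 358.
q = (1596 − 358)/2 = 619, p = (1596 + 358)/2 = 977.
Check: 619 · 977 = 604763.

977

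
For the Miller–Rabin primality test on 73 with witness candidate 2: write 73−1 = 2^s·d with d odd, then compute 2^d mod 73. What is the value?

1

73 − 1 = 72 = 2^3 · 9, so d = 9.
2^1 ≡ 2 (mod 73)
2^2 ≡ 2^2 = 4 ≡ 4 (mod 73)
2^4 ≡ 4^2 = 16 ≡ 16 (mod 73)
2^8 ≡ 16^2 = 256 ≡ 37 (mod 73)
9 = 8 + 1 in binary powers of 2.
So 2^9 ≡ 37 · 2 ≡ 1 (mod 73).
Since 2^d ≡ 1 (mod 73), base 2 does not prove 73 composite.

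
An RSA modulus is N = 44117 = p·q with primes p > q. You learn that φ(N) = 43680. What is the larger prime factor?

φ(n) = (p−1)(q−1) = n − (p+q) + 1, so p + q = 44117 − 43680 + 1 = 438.
p and q are the roots of t² − 438t + 44117 = 0.
Discriminant: 438² − 4·44117 = 191844 − 176468 = 15376; √15376 = 124.
q = (438 − 124)/2 = 157, p = (438 + 124)/2 = 281.
Check: 157 · 281 = 44117.

281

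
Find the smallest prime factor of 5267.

23

5267 is odd.
Digit sum 20, not divisible by 3.
Ends in 7: not divisible by 5.
7: 5267 = 7·752 + 3
11: 5267 = 11·478 + 9
13: 5267 = 13·405 + 2
17: 5267 = 17·309 + 14
19: 5267 = 19·277 + 4
23: 5267 = 23·229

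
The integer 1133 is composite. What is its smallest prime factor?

1133 is odd.
Digit sum 8, not divisible by 3.
Ends in 3: not divisible by 5.
7: 1133 = 7·161 + 6
11: 1133 = 11·103

11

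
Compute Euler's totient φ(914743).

Factor: 914743 = 83 · 103 · 107.
φ(914743) = (83−1) · (103−1) · (107−1) = 82 · 102 · 106 = 886584.

886584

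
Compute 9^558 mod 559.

274

9^1 ≡ 9 (mod 559)
9^2 ≡ 9^2 = 81 ≡ 81 (mod 559)
9^4 ≡ 81^2 = 6561 ≡ 412 (mod 559)
9^8 ≡ 412^2 = 169744 ≡ 367 (mod 559)
9^16 ≡ 367^2 = 134689 ≡ 529 (mod 559)
9^32 ≡ 529^2 = 279841 ≡ 341 (mod 559)
9^64 ≡ 341^2 = 116281 ≡ 9 (mod 559)
9^128 ≡ 9^2 = 81 ≡ 81 (mod 559)
9^256 ≡ 81^2 = 6561 ≡ 412 (mod 559)
9^512 ≡ 412^2 = 169744 ≡ 367 (mod 559)
558 = 512 + 32 + 8 + 4 + 2 in binary powers of 2.
So 9^558 ≡ 367 · 341 · 367 · 412 · 81 ≡ 274 (mod 559).
Since 274 ≠ 1, base 9 is a Fermat witness: 559 is composite.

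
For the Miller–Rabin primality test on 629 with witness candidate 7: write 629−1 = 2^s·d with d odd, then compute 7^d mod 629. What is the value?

329

629 − 1 = 628 = 2^2 · 157, so d = 157.
7^1 ≡ 7 (mod 629)
7^2 ≡ 7^2 = 49 ≡ 49 (mod 629)
7^4 ≡ 49^2 = 2401 ≡ 514 (mod 629)
7^8 ≡ 514^2 = 264196 ≡ 16 (mod 629)
7^16 ≡ 16^2 = 256 ≡ 256 (mod 629)
7^32 ≡ 256^2 = 65536 ≡ 120 (mod 629)
7^64 ≡ 120^2 = 14400 ≡ 562 (mod 629)
7^128 ≡ 562^2 = 315844 ≡ 86 (mod 629)
157 = 128 + 16 + 8 + 4 + 1 in binary powers of 2.
So 7^157 ≡ 86 · 256 · 16 · 514 · 7 ≡ 329 (mod 629).
Squaring chain: 329 → 53; never reaches −1, so base 7 is a Miller–Rabin witness that 629 is composite.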